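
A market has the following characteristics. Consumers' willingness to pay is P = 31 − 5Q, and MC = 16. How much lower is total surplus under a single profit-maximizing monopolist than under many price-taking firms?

Competitive firms price at marginal cost: P = 16, giving Q = 3.
CS = ½·(31 − 16)·3 = 22.5; PS = (16 − 16)·3 = 0; TS = 22.5.
The monopolist equates marginal revenue to marginal cost: 31 − 10Q = 16, so Q = 1.5. From demand, P = 23.5.
CS = ½·(31 − 23.5)·1.5 = 5.625; PS = (23.5 − 16)·1.5 = 11.25; TS = 16.875.
Change in total surplus: 16.875 − 22.5 = −5.625.

TS falls by 5.625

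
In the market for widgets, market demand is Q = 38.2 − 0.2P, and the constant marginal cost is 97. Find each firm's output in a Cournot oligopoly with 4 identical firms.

q_i = 3.76

Inverting demand: P = 191 − 5Q.
With 4 symmetric Cournot firms, each firm's FOC gives 191 − 25q = 97, so q = 3.76, Q = 4·3.76 = 15.04, and P = 115.8.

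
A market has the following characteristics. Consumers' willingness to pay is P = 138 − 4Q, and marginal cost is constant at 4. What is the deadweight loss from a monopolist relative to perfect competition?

DWL = 561.125

Competitive firms price at marginal cost: P = 4, giving Q = 33.5.
The monopolist equates marginal revenue to marginal cost: 138 − 8Q = 4, so Q = 16.75. From demand, P = 71.
DWL is the triangle between Q = 16.75 and Q = 33.5: ½·(33.5 − 16.75)·(71 − 4) = 561.125.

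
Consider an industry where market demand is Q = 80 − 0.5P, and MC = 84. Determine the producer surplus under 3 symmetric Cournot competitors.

PS = 541.5

Inverting demand: P = 160 − 2Q.
With 3 symmetric Cournot firms, each firm's FOC gives 160 − 8q = 84, so q = 9.5, Q = 3·9.5 = 28.5, and P = 103.
PS = (103 − 84)·28.5 = 541.5.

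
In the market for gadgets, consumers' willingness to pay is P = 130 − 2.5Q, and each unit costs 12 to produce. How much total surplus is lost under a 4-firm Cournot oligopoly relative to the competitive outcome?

Under competition P = MC = 12, so Q = (130 − 12)/2.5 = 47.2.
With 4 symmetric Cournot firms, each firm's FOC gives 130 − 12.5q = 12, so q = 9.44, Q = 4·9.44 = 37.76, and P = 35.6.
DWL is the triangle between Q = 37.76 and Q = 47.2: ½·(47.2 − 37.76)·(35.6 − 12) = 111.392.

DWL = 111.392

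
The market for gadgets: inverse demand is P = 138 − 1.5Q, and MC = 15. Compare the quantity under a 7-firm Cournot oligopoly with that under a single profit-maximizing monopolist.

Cournot: Q = 71.75; Monopoly: Q = 41

With 7 symmetric Cournot firms, each firm's FOC gives 138 − 12q = 15, so q = 10.25, Q = 7·10.25 = 71.75, and P = 30.375.
The monopolist equates marginal revenue to marginal cost: 138 − 3Q = 15, so Q = 41. From demand, P = 76.5.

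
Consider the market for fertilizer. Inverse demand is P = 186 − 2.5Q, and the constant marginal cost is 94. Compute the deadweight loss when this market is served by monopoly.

DWL = 423.2

Under competition P = MC = 94, so Q = (186 − 94)/2.5 = 36.8.
The monopolist equates marginal revenue to marginal cost: 186 − 5Q = 94, so Q = 18.4. From demand, P = 140.
DWL is the triangle between Q = 18.4 and Q = 36.8: ½·(36.8 − 18.4)·(140 − 94) = 423.2.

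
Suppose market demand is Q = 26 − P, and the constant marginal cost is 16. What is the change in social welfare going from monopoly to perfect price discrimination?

Inverting demand: P = 26 − Q.
A monopolist chooses Q where MR = MC. MR = 26 − 2Q; setting this equal to 16 gives Q = 5 and P = 21.
CS = ½·(26 − 21)·5 = 12.5; PS = (21 − 16)·5 = 25; TS = 37.5.
Under first-degree price discrimination the firm charges each unit its demand price and produces up to where P = MC, i.e. Q = 10. Consumer surplus is zero; producer surplus equals total surplus.
TS = 50 (equal to competitive TS).
Change in social welfare: 50 − 37.5 = 12.5.

TS rises by 12.5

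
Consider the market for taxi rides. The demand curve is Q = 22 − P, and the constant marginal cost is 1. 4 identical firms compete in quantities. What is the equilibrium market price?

P = 5.2

Inverting demand: P = 22 − Q.
With 4 symmetric Cournot firms, each firm's FOC gives 22 − 5q = 1, so q = 4.2, Q = 4·4.2 = 16.8, and P = 5.2.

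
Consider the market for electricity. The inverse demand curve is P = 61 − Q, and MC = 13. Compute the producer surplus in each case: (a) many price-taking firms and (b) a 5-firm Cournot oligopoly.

Perfect competition: P = MC = 13, so 61 − Q = 13 and Q = 48.
PS = (13 − 13)·48 = 0.
With 5 symmetric Cournot firms, each firm's FOC gives 61 − 6q = 13, so q = 8, Q = 5·8 = 40, and P = 21.
PS = (21 − 13)·40 = 320.

Competition: PS = 0; Cournot: PS = 320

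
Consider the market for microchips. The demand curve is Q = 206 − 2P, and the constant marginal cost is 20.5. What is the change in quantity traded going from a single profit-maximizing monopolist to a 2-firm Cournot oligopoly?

Q rises by 27.5

Inverting demand: P = 103 − 0.5Q.
The monopolist equates marginal revenue to marginal cost: 103 − Q = 20.5, so Q = 82.5. From demand, P = 61.75.
Cournot with 2 identical firms: the symmetric best-response condition is 103 − 1.5q = 20.5. Each firm produces q = 55, total output Q = 110, price P = 48.
Change in quantity traded: 110 − 82.5 = 27.5.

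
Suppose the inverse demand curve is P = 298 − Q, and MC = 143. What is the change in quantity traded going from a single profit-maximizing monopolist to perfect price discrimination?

The monopolist equates marginal revenue to marginal cost: 298 − 2Q = 143, so Q = 77.5. From demand, P = 220.5.
With perfect price discrimination, output is the efficient level Q = 155 (where demand meets MC), but every buyer pays their willingness to pay: CS = 0 and PS = total surplus.
Change in quantity traded: 155 − 77.5 = 77.5.

Q rises by 77.5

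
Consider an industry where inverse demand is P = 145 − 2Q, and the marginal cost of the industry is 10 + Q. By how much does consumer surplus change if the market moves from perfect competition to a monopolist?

CS falls by 1296

Competitive equilibrium sets price equal to marginal cost: 145 − 2Q = 10 + Q, so Q = 45 and P = 55.
CS = ½·(145 − 55)·45 = 2025.
The monopolist equates marginal revenue to marginal cost: 145 − 4Q = 10 + Q, so Q = 27. From demand, P = 91.
CS = ½·(145 − 91)·27 = 729.
Change in consumer surplus: 729 − 2025 = −1296.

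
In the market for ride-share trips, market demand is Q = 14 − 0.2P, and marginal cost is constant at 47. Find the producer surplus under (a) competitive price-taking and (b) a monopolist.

Inverting demand: P = 70 − 5Q.
Perfect competition: P = MC = 47, so 70 − 5Q = 47 and Q = 4.6.
PS = (47 − 47)·4.6 = 0.
Monopoly sets MR = MC: 70 − 10Q = 47 ⇒ Q = 2.3, P = 70 − 5·2.3 = 58.5.
PS = (58.5 − 47)·2.3 = 26.45.

Competition: PS = 0; Monopoly: PS = 26.45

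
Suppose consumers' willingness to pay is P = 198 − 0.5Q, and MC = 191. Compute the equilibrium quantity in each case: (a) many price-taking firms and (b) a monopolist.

Competition: Q = 14; Monopoly: Q = 7

Under competition P = MC = 191, so Q = (198 − 191)/0.5 = 14.
Monopoly sets MR = MC: 198 − Q = 191 ⇒ Q = 7, P = 198 − 0.5·7 = 194.5.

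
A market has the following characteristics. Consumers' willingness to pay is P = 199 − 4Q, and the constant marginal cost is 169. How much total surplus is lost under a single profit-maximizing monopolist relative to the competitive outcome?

DWL = 28.125

Competitive firms price at marginal cost: P = 169, giving Q = 7.5.
Monopoly sets MR = MC: 199 − 8Q = 169 ⇒ Q = 3.75, P = 199 − 4·3.75 = 184.
DWL is the triangle between Q = 3.75 and Q = 7.5: ½·(7.5 − 3.75)·(184 − 169) = 28.125.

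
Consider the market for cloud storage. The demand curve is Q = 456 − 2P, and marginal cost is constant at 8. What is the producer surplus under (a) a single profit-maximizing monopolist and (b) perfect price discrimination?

Inverting demand: P = 228 − 0.5Q.
Monopoly sets MR = MC: 228 − Q = 8 ⇒ Q = 220, P = 228 − 0.5·220 = 118.
PS = (118 − 8)·220 = 24200.
A perfectly discriminating monopolist sells every unit with P(Q) ≥ MC(Q), so output equals the competitive quantity Q = 440. Each buyer pays their reservation price, so CS = 0 and the firm captures all surplus.
PS = ½·(228 − 8)·440 = 48400.

Monopoly: PS = 24200; Perfect PD: PS = 48400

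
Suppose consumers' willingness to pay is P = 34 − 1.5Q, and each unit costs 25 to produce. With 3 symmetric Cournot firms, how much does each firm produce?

Cournot with 3 identical firms: the symmetric best-response condition is 34 − 6q = 25. Each firm produces q = 1.5, total output Q = 4.5, price P = 27.25.

q_i = 1.5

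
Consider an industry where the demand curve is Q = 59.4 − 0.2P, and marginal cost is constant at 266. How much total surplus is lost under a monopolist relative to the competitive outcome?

Inverting demand: P = 297 − 5Q.
Under competition P = MC = 266, so Q = (297 − 266)/5 = 6.2.
The monopolist equates marginal revenue to marginal cost: 297 − 10Q = 266, so Q = 3.1. From demand, P = 281.5.
DWL is the triangle between Q = 3.1 and Q = 6.2: ½·(6.2 − 3.1)·(281.5 − 266) = 24.025.

DWL = 24.025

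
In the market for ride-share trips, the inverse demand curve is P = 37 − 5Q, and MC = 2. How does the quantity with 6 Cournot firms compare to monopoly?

Cournot: Q = 6; Monopoly: Q = 3.5

Cournot with 6 identical firms: the symmetric best-response condition is 37 − 35q = 2. Each firm produces q = 1, total output Q = 6, price P = 7.
The monopolist equates marginal revenue to marginal cost: 37 − 10Q = 2, so Q = 3.5. From demand, P = 19.5.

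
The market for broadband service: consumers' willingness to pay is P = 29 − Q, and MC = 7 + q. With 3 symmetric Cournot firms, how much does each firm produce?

With 3 symmetric Cournot firms, each firm's FOC gives 29 − 4q = 7 + q, so q = 4.4, Q = 3·4.4 = 13.2, and P = 15.8.

q_i = 4.4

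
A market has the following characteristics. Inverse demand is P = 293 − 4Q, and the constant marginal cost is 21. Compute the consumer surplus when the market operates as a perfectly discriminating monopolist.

A perfectly discriminating monopolist sells every unit with P(Q) ≥ MC(Q), so output equals the competitive quantity Q = 68. Each buyer pays their reservation price, so CS = 0 and the firm captures all surplus.
CS = 0.

CS = 0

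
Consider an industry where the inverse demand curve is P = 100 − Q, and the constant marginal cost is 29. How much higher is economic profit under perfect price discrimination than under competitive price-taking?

Under competition P = MC = 29, so Q = (100 − 29)/1 = 71.
Profit = (29 − 29)·71 = 0.
Under first-degree price discrimination the firm charges each unit its demand price and produces up to where P = MC, i.e. Q = 71. Consumer surplus is zero; producer surplus equals total surplus.
PS equals the full surplus area, 2520.5. Profit = 2520.5 = 2520.5.
Change in economic profit: 2520.5 − 0 = 2520.5.

π rises by 2520.5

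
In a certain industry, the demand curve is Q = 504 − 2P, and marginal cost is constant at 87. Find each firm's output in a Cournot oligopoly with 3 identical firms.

q_i = 82.5

Inverting demand: P = 252 − 0.5Q.
Cournot with 3 identical firms: the symmetric best-response condition is 252 − 2q = 87. Each firm produces q = 82.5, total output Q = 247.5, price P = 128.25.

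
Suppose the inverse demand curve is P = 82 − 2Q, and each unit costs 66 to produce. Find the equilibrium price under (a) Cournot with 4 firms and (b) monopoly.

In a 4-firm Cournot equilibrium, symmetry and the first-order condition give q = (82 − 66)/(10) = 1.6. So Q = 6.4 and P = 69.2.
A monopolist chooses Q where MR = MC. MR = 82 − 4Q; setting this equal to 66 gives Q = 4 and P = 74.

Cournot: P = 69.2; Monopoly: P = 74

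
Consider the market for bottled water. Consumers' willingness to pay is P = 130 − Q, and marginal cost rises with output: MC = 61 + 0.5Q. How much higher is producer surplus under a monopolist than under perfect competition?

Producer surplus rises by 423.2

Under competition P = MC: 130 − Q = 61 + 0.5Q ⇒ Q = 46, P = 84.
PS = P·Q − VC(Q) = 84·46 − (61·46 + ½·0.5·46²) = 529.
Monopoly sets MR = MC: 130 − 2Q = 61 + 0.5Q ⇒ Q = 27.6, P = 130 − 27.6 = 102.4.
PS = P·Q − VC(Q) = 102.4·27.6 − (61·27.6 + ½·0.5·27.6²) = 952.2.
Change in producer surplus: 952.2 − 529 = 423.2.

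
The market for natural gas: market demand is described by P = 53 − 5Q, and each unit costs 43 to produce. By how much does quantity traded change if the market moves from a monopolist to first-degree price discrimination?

Monopoly sets MR = MC: 53 − 10Q = 43 ⇒ Q = 1, P = 53 − 5·1 = 48.
A perfectly discriminating monopolist sells every unit with P(Q) ≥ MC(Q), so output equals the competitive quantity Q = 2. Each buyer pays their reservation price, so CS = 0 and the firm captures all surplus.
Change in quantity traded: 2 − 1 = 1.

Q rises by 1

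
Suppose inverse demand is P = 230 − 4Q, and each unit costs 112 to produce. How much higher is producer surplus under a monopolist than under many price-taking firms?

Producer surplus rises by 870.25

Perfect competition: P = MC = 112, so 230 − 4Q = 112 and Q = 29.5.
PS = (112 − 112)·29.5 = 0.
The monopolist equates marginal revenue to marginal cost: 230 − 8Q = 112, so Q = 14.75. From demand, P = 171.
PS = (171 − 112)·14.75 = 870.25.
Change in producer surplus: 870.25 − 0 = 870.25.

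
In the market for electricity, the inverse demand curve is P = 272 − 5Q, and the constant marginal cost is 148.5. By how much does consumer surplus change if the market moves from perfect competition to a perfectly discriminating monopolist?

CS falls by 1525.225

Competitive firms price at marginal cost: P = 148.5, giving Q = 24.7.
CS = ½·(272 − 148.5)·24.7 = 1525.225.
A perfectly discriminating monopolist sells every unit with P(Q) ≥ MC(Q), so output equals the competitive quantity Q = 24.7. Each buyer pays their reservation price, so CS = 0 and the firm captures all surplus.
CS = 0.
Change in consumer surplus: 0 − 1525.225 = −1525.225.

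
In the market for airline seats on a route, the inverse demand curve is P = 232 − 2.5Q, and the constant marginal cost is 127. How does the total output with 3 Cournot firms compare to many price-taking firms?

In a 3-firm Cournot equilibrium, symmetry and the first-order condition give q = (232 − 127)/(10) = 10.5. So Q = 31.5 and P = 153.25.
Competitive firms price at marginal cost: P = 127, giving Q = 42.

Cournot: Q = 31.5; Competition: Q = 42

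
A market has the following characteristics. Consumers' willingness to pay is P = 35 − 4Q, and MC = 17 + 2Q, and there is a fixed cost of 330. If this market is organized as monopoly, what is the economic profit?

Monopoly sets MR = MC: 35 − 8Q = 17 + 2Q ⇒ Q = 1.8, P = 35 − 4·1.8 = 27.8.
Profit = 27.8·1.8 − (17·1.8 + ½·2·1.8²) − 330 = −313.8.

Profit = −313.8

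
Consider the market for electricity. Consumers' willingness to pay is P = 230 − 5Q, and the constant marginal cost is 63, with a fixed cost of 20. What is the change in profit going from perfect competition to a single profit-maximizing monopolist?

Under competition P = MC = 63, so Q = (230 − 63)/5 = 33.4.
Profit = (63 − 63)·33.4 − 20 = −20.
The monopolist equates marginal revenue to marginal cost: 230 − 10Q = 63, so Q = 16.7. From demand, P = 146.5.
Profit = (146.5 − 63)·16.7 − 20 = 1374.45.
Change in profit: 1374.45 − −20 = 1394.45.

π rises by 1394.45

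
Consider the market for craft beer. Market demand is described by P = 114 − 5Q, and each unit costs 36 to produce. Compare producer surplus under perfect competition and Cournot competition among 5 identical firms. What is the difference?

Under competition P = MC = 36, so Q = (114 − 36)/5 = 15.6.
PS = (36 − 36)·15.6 = 0.
Cournot with 5 identical firms: the symmetric best-response condition is 114 − 30q = 36. Each firm produces q = 2.6, total output Q = 13, price P = 49.
PS = (49 − 36)·13 = 169.
Change in producer surplus: 169 − 0 = 169.

Producer surplus rises by 169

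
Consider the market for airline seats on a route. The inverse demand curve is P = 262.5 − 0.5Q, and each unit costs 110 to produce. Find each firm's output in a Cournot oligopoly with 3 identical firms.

Cournot with 3 identical firms: the symmetric best-response condition is 262.5 − 2q = 110. Each firm produces q = 76.25, total output Q = 228.75, price P = 148.125.

q_i = 76.25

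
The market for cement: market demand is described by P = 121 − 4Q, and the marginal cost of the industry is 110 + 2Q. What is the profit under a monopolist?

Monopoly sets MR = MC: 121 − 8Q = 110 + 2Q ⇒ Q = 1.1, P = 121 − 4·1.1 = 116.6.
Profit = 116.6·1.1 − (110·1.1 + ½·2·1.1²) = 6.05.

Profit = 6.05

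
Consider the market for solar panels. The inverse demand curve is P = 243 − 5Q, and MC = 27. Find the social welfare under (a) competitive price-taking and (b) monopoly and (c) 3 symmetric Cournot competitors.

Under competition P = MC = 27, so Q = (243 − 27)/5 = 43.2.
CS = ½·(243 − 27)·43.2 = 4665.6; PS = (27 − 27)·43.2 = 0; TS = 4665.6.
Monopoly sets MR = MC: 243 − 10Q = 27 ⇒ Q = 21.6, P = 243 − 5·21.6 = 135.
CS = ½·(243 − 135)·21.6 = 1166.4; PS = (135 − 27)·21.6 = 2332.8; TS = 3499.2.
In a 3-firm Cournot equilibrium, symmetry and the first-order condition give q = (243 − 27)/(20) = 10.8. So Q = 32.4 and P = 81.
CS = ½·(243 − 81)·32.4 = 2624.4; PS = (81 − 27)·32.4 = 1749.6; TS = 4374.

Competition: TS = 4665.6; Monopoly: TS = 3499.2; Cournot: TS = 4374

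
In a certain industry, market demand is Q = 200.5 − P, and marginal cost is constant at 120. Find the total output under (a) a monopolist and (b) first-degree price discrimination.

Inverting demand: P = 200.5 − Q.
A monopolist chooses Q where MR = MC. MR = 200.5 − 2Q; setting this equal to 120 gives Q = 40.25 and P = 160.25.
Under first-degree price discrimination the firm charges each unit its demand price and produces up to where P = MC, i.e. Q = 80.5. Consumer surplus is zero; producer surplus equals total surplus.

Monopoly: Q = 40.25; Perfect PD: Q = 80.5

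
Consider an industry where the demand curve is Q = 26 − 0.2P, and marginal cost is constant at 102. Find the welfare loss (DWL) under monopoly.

Inverting demand: P = 130 − 5Q.
Perfect competition: P = MC = 102, so 130 − 5Q = 102 and Q = 5.6.
A monopolist chooses Q where MR = MC. MR = 130 − 10Q; setting this equal to 102 gives Q = 2.8 and P = 116.
DWL is the triangle between Q = 2.8 and Q = 5.6: ½·(5.6 − 2.8)·(116 − 102) = 19.6.

DWL = 19.6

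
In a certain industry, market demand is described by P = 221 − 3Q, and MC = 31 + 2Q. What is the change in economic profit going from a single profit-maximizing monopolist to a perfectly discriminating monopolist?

Economic profit rises by 1353.75

The monopolist equates marginal revenue to marginal cost: 221 − 6Q = 31 + 2Q, so Q = 23.75. From demand, P = 149.75.
Profit = 149.75·23.75 − (31·23.75 + ½·2·23.75²) = 2256.25.
A perfectly discriminating monopolist sells every unit with P(Q) ≥ MC(Q), so output equals the competitive quantity Q = 38. Each buyer pays their reservation price, so CS = 0 and the firm captures all surplus.
PS equals the full surplus area, 3610. Profit = 3610 = 3610.
Change in economic profit: 3610 − 2256.25 = 1353.75.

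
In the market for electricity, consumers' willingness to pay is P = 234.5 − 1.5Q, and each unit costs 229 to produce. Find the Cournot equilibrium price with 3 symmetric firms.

Cournot with 3 identical firms: the symmetric best-response condition is 234.5 − 6q = 229. Each firm produces q = 11/12, total output Q = 2.75, price P = 230.375.

P = 230.375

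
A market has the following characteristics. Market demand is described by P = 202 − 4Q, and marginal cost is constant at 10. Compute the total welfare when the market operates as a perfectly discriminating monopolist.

TS = 4608

Under first-degree price discrimination the firm charges each unit its demand price and produces up to where P = MC, i.e. Q = 48. Consumer surplus is zero; producer surplus equals total surplus.
TS = 4608 (equal to competitive TS).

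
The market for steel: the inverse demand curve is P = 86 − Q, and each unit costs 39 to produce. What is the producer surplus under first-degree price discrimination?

PS = 1104.5

With perfect price discrimination, output is the efficient level Q = 47 (where demand meets MC), but every buyer pays their willingness to pay: CS = 0 and PS = total surplus.
PS = ½·(86 − 39)·47 = 1104.5.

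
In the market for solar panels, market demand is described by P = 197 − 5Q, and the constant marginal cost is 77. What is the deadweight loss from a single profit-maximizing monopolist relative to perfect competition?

Perfect competition: P = MC = 77, so 197 − 5Q = 77 and Q = 24.
Monopoly sets MR = MC: 197 − 10Q = 77 ⇒ Q = 12, P = 197 − 5·12 = 137.
DWL is the triangle between Q = 12 and Q = 24: ½·(24 − 12)·(137 − 77) = 360.

DWL = 360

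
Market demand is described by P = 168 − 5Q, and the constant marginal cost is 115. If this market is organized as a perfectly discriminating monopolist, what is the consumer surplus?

A perfectly discriminating monopolist sells every unit with P(Q) ≥ MC(Q), so output equals the competitive quantity Q = 10.6. Each buyer pays their reservation price, so CS = 0 and the firm captures all surplus.
CS = 0.

CS = 0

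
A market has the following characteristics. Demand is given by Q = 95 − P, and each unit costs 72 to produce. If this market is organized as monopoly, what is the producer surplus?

PS = 132.25

Inverting demand: P = 95 − Q.
A monopolist chooses Q where MR = MC. MR = 95 − 2Q; setting this equal to 72 gives Q = 11.5 and P = 83.5.
PS = (83.5 − 72)·11.5 = 132.25.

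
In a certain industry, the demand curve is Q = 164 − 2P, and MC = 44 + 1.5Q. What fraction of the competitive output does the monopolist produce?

Q_m/Q_c = 0.8

Inverting demand: P = 82 − 0.5Q.
Monopoly sets MR = MC: 82 − Q = 44 + 1.5Q ⇒ Q = 15.2, P = 82 − 0.5·15.2 = 74.4.
Under competition P = MC: 82 − 0.5Q = 44 + 1.5Q ⇒ Q = 19, P = 72.5.
Ratio Q_m/Q_c = 15.2/19 = 0.8.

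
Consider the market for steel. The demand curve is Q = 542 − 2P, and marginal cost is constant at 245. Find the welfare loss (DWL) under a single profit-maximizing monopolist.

DWL = 169

Inverting demand: P = 271 − 0.5Q.
Perfect competition: P = MC = 245, so 271 − 0.5Q = 245 and Q = 52.
Monopoly sets MR = MC: 271 − Q = 245 ⇒ Q = 26, P = 271 − 0.5·26 = 258.
DWL is the triangle between Q = 26 and Q = 52: ½·(52 − 26)·(258 − 245) = 169.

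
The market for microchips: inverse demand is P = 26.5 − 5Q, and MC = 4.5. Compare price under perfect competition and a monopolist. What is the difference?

P rises by 11

Under competition P = MC = 4.5, so Q = (26.5 − 4.5)/5 = 4.4.
The monopolist equates marginal revenue to marginal cost: 26.5 − 10Q = 4.5, so Q = 2.2. From demand, P = 15.5.
Change in price: 15.5 − 4.5 = 11.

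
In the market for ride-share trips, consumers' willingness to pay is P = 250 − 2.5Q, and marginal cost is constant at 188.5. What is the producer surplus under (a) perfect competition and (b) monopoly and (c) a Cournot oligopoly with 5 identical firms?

Competition: PS = 0; Monopoly: PS = 378.225; Cournot: PS = 210.125

Perfect competition: P = MC = 188.5, so 250 − 2.5Q = 188.5 and Q = 24.6.
PS = (188.5 − 188.5)·24.6 = 0.
A monopolist chooses Q where MR = MC. MR = 250 − 5Q; setting this equal to 188.5 gives Q = 12.3 and P = 219.25.
PS = (219.25 − 188.5)·12.3 = 378.225.
Cournot with 5 identical firms: the symmetric best-response condition is 250 − 15q = 188.5. Each firm produces q = 4.1, total output Q = 20.5, price P = 198.75.
PS = (198.75 − 188.5)·20.5 = 210.125.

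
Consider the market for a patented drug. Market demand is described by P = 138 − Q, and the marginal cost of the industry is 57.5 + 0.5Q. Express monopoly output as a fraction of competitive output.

Monopoly sets MR = MC: 138 − 2Q = 57.5 + 0.5Q ⇒ Q = 32.2, P = 138 − 32.2 = 105.8.
Competitive equilibrium sets price equal to marginal cost: 138 − Q = 57.5 + 0.5Q, so Q = 161/3 and P = 253/3.
Ratio Q_m/Q_c = 32.2/(161/3) = 0.6.

Q_m/Q_c = 0.6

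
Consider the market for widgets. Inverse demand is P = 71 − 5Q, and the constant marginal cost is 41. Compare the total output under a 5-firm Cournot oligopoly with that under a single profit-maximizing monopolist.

Cournot: Q = 5; Monopoly: Q = 3

With 5 symmetric Cournot firms, each firm's FOC gives 71 − 30q = 41, so q = 1, Q = 5·1 = 5, and P = 46.
A monopolist chooses Q where MR = MC. MR = 71 − 10Q; setting this equal to 41 gives Q = 3 and P = 56.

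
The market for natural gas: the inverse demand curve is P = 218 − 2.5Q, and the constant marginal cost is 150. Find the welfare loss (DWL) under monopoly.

DWL = 231.2

Under competition P = MC = 150, so Q = (218 − 150)/2.5 = 27.2.
Monopoly sets MR = MC: 218 − 5Q = 150 ⇒ Q = 13.6, P = 218 − 2.5·13.6 = 184.
DWL is the triangle between Q = 13.6 and Q = 27.2: ½·(27.2 − 13.6)·(184 − 150) = 231.2.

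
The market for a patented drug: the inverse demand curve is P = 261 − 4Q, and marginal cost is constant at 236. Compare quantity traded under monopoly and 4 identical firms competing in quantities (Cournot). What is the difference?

A monopolist chooses Q where MR = MC. MR = 261 − 8Q; setting this equal to 236 gives Q = 3.125 and P = 248.5.
With 4 symmetric Cournot firms, each firm's FOC gives 261 − 20q = 236, so q = 1.25, Q = 4·1.25 = 5, and P = 241.
Change in quantity traded: 5 − 3.125 = 1.875.

Q rises by 1.875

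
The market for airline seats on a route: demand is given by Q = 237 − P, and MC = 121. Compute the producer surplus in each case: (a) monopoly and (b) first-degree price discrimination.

Monopoly: PS = 3364; Perfect PD: PS = 6728

Inverting demand: P = 237 − Q.
The monopolist equates marginal revenue to marginal cost: 237 − 2Q = 121, so Q = 58. From demand, P = 179.
PS = (179 − 121)·58 = 3364.
Under first-degree price discrimination the firm charges each unit its demand price and produces up to where P = MC, i.e. Q = 116. Consumer surplus is zero; producer surplus equals total surplus.
PS = ½·(237 − 121)·116 = 6728.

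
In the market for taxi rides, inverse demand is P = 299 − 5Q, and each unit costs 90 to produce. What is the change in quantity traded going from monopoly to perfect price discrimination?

Quantity traded rises by 20.9

The monopolist equates marginal revenue to marginal cost: 299 − 10Q = 90, so Q = 20.9. From demand, P = 194.5.
Under first-degree price discrimination the firm charges each unit its demand price and produces up to where P = MC, i.e. Q = 41.8. Consumer surplus is zero; producer surplus equals total surplus.
Change in quantity traded: 41.8 − 20.9 = 20.9.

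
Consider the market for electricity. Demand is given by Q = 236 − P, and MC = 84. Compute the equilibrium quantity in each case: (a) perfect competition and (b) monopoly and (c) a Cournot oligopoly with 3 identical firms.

Inverting demand: P = 236 − Q.
Under competition P = MC = 84, so Q = (236 − 84)/1 = 152.
A monopolist chooses Q where MR = MC. MR = 236 − 2Q; setting this equal to 84 gives Q = 76 and P = 160.
Cournot with 3 identical firms: the symmetric best-response condition is 236 − 4q = 84. Each firm produces q = 38, total output Q = 114, price P = 122.

Competition: Q = 152; Monopoly: Q = 76; Cournot: Q = 114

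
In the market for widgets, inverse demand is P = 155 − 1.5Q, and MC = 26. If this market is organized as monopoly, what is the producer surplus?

A monopolist chooses Q where MR = MC. MR = 155 − 3Q; setting this equal to 26 gives Q = 43 and P = 90.5.
PS = (90.5 − 26)·43 = 2773.5.

PS = 2773.5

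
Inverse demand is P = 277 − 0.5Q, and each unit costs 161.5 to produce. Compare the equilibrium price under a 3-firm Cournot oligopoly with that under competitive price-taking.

Cournot: P = 190.375; Competition: P = 161.5

With 3 symmetric Cournot firms, each firm's FOC gives 277 − 2q = 161.5, so q = 57.75, Q = 3·57.75 = 173.25, and P = 190.375.
Perfect competition: P = MC = 161.5, so 277 − 0.5Q = 161.5 and Q = 231.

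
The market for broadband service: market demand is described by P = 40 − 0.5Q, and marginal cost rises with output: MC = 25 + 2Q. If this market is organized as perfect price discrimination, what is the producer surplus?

A perfectly discriminating monopolist sells every unit with P(Q) ≥ MC(Q), so output equals the competitive quantity Q = 6. Each buyer pays their reservation price, so CS = 0 and the firm captures all surplus.
PS = ½·(40 − 25)·6 = 45.

PS = 45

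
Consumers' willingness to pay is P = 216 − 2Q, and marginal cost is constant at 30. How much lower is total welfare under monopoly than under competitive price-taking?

Total welfare falls by 2162.25

Perfect competition: P = MC = 30, so 216 − 2Q = 30 and Q = 93.
CS = ½·(216 − 30)·93 = 8649; PS = (30 − 30)·93 = 0; TS = 8649.
The monopolist equates marginal revenue to marginal cost: 216 − 4Q = 30, so Q = 46.5. From demand, P = 123.
CS = ½·(216 − 123)·46.5 = 2162.25; PS = (123 − 30)·46.5 = 4324.5; TS = 6486.75.
Change in total welfare: 6486.75 − 8649 = −2162.25.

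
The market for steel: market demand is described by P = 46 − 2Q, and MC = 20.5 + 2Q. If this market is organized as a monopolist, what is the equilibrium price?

Monopoly sets MR = MC: 46 − 4Q = 20.5 + 2Q ⇒ Q = 4.25, P = 46 − 2·4.25 = 37.5.

P = 37.5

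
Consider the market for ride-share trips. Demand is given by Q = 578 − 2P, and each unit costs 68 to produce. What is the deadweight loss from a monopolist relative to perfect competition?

Inverting demand: P = 289 − 0.5Q.
Perfect competition: P = MC = 68, so 289 − 0.5Q = 68 and Q = 442.
The monopolist equates marginal revenue to marginal cost: 289 − Q = 68, so Q = 221. From demand, P = 178.5.
DWL is the triangle between Q = 221 and Q = 442: ½·(442 − 221)·(178.5 − 68) = 12210.25.

DWL = 12210.25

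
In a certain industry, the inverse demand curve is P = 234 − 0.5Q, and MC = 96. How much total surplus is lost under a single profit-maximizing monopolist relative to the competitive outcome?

Perfect competition: P = MC = 96, so 234 − 0.5Q = 96 and Q = 276.
The monopolist equates marginal revenue to marginal cost: 234 − Q = 96, so Q = 138. From demand, P = 165.
DWL is the triangle between Q = 138 and Q = 276: ½·(276 − 138)·(165 − 96) = 4761.

DWL = 4761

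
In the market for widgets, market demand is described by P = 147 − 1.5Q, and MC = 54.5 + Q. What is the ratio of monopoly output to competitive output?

The monopolist equates marginal revenue to marginal cost: 147 − 3Q = 54.5 + Q, so Q = 23.125. From demand, P = 1797/16.
Competitive equilibrium sets price equal to marginal cost: 147 − 1.5Q = 54.5 + Q, so Q = 37 and P = 91.5.
Ratio Q_m/Q_c = 23.125/37 = 0.625.

Q_m/Q_c = 0.625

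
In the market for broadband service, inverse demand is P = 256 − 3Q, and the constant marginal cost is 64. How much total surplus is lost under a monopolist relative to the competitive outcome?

Under competition P = MC = 64, so Q = (256 − 64)/3 = 64.
The monopolist equates marginal revenue to marginal cost: 256 − 6Q = 64, so Q = 32. From demand, P = 160.
DWL is the triangle between Q = 32 and Q = 64: ½·(64 − 32)·(160 − 64) = 1536.

DWL = 1536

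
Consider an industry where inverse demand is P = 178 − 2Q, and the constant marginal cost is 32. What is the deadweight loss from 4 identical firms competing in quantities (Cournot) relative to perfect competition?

Competitive firms price at marginal cost: P = 32, giving Q = 73.
In a 4-firm Cournot equilibrium, symmetry and the first-order condition give q = (178 − 32)/(10) = 14.6. So Q = 58.4 and P = 61.2.
DWL is the triangle between Q = 58.4 and Q = 73: ½·(73 − 58.4)·(61.2 − 32) = 213.16.

DWL = 213.16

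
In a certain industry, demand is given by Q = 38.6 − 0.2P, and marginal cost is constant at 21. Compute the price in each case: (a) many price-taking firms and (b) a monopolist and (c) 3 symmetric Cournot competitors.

Inverting demand: P = 193 − 5Q.
Competitive firms price at marginal cost: P = 21, giving Q = 34.4.
Monopoly sets MR = MC: 193 − 10Q = 21 ⇒ Q = 17.2, P = 193 − 5·17.2 = 107.
In a 3-firm Cournot equilibrium, symmetry and the first-order condition give q = (193 − 21)/(20) = 8.6. So Q = 25.8 and P = 64.

Competition: P = 21; Monopoly: P = 107; Cournot: P = 64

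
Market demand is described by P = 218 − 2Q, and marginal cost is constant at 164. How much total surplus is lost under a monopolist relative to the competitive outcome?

Competitive firms price at marginal cost: P = 164, giving Q = 27.
A monopolist chooses Q where MR = MC. MR = 218 − 4Q; setting this equal to 164 gives Q = 13.5 and P = 191.
DWL is the triangle between Q = 13.5 and Q = 27: ½·(27 − 13.5)·(191 − 164) = 182.25.

DWL = 182.25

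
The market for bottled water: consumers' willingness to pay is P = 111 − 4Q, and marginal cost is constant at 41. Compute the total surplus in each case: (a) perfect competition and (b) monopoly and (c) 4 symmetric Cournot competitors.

Competition: TS = 612.5; Monopoly: TS = 459.375; Cournot: TS = 588

Under competition P = MC = 41, so Q = (111 − 41)/4 = 17.5.
CS = ½·(111 − 41)·17.5 = 612.5; PS = (41 − 41)·17.5 = 0; TS = 612.5.
A monopolist chooses Q where MR = MC. MR = 111 − 8Q; setting this equal to 41 gives Q = 8.75 and P = 76.
CS = ½·(111 − 76)·8.75 = 153.125; PS = (76 − 41)·8.75 = 306.25; TS = 459.375.
With 4 symmetric Cournot firms, each firm's FOC gives 111 − 20q = 41, so q = 3.5, Q = 4·3.5 = 14, and P = 55.
CS = ½·(111 − 55)·14 = 392; PS = (55 − 41)·14 = 196; TS = 588.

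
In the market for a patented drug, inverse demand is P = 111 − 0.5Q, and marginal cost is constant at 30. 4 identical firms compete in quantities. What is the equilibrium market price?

With 4 symmetric Cournot firms, each firm's FOC gives 111 − 2.5q = 30, so q = 32.4, Q = 4·32.4 = 129.6, and P = 46.2.

P = 46.2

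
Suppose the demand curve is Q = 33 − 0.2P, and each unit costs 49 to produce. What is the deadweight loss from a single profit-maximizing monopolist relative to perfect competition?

DWL = 336.4

Inverting demand: P = 165 − 5Q.
Perfect competition: P = MC = 49, so 165 − 5Q = 49 and Q = 23.2.
Monopoly sets MR = MC: 165 − 10Q = 49 ⇒ Q = 11.6, P = 165 − 5·11.6 = 107.
DWL is the triangle between Q = 11.6 and Q = 23.2: ½·(23.2 − 11.6)·(107 − 49) = 336.4.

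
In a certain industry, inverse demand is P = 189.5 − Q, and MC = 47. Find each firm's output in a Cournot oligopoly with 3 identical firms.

q_i = 35.625

In a 3-firm Cournot equilibrium, symmetry and the first-order condition give q = (189.5 − 47)/(4) = 35.625. So Q = 106.875 and P = 82.625.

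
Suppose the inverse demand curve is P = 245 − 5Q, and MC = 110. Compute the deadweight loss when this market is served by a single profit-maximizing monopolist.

Under competition P = MC = 110, so Q = (245 − 110)/5 = 27.
Monopoly sets MR = MC: 245 − 10Q = 110 ⇒ Q = 13.5, P = 245 − 5·13.5 = 177.5.
DWL is the triangle between Q = 13.5 and Q = 27: ½·(27 − 13.5)·(177.5 − 110) = 455.625.

DWL = 455.625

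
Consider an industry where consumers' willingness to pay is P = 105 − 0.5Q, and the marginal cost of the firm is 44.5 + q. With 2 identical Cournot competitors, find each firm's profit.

Cournot with 2 identical firms: the symmetric best-response condition is 105 − 1.5q = 44.5 + q. Each firm produces q = 24.2, total output Q = 48.4, price P = 80.8.
Each firm's profit = 80.8·24.2 − (44.5·24.2 + ½·1·24.2²) = 585.64.

π_i = 585.64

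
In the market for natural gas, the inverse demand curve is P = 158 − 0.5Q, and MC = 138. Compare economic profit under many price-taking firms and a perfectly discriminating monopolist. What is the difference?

Under competition P = MC = 138, so Q = (158 − 138)/0.5 = 40.
Profit = (138 − 138)·40 = 0.
A perfectly discriminating monopolist sells every unit with P(Q) ≥ MC(Q), so output equals the competitive quantity Q = 40. Each buyer pays their reservation price, so CS = 0 and the firm captures all surplus.
PS equals the full surplus area, 400. Profit = 400 = 400.
Change in economic profit: 400 − 0 = 400.

π rises by 400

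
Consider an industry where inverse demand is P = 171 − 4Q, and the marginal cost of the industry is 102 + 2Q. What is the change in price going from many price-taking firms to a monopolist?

Under competition P = MC: 171 − 4Q = 102 + 2Q ⇒ Q = 11.5, P = 125.
A monopolist chooses Q where MR = MC. MR = 171 − 8Q; setting this equal to 102 + 2Q gives Q = 6.9 and P = 143.4.
Change in price: 143.4 − 125 = 18.4.

P rises by 18.4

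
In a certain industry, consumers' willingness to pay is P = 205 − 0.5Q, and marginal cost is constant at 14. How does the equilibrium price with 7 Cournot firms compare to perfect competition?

Cournot: P = 37.875; Competition: P = 14

In a 7-firm Cournot equilibrium, symmetry and the first-order condition give q = (205 − 14)/(4) = 47.75. So Q = 334.25 and P = 37.875.
Competitive firms price at marginal cost: P = 14, giving Q = 382.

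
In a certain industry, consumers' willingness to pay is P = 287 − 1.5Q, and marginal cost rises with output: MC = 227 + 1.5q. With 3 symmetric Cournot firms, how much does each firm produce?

q_i = 8

With 3 symmetric Cournot firms, each firm's FOC gives 287 − 6q = 227 + 1.5q, so q = 8, Q = 3·8 = 24, and P = 251.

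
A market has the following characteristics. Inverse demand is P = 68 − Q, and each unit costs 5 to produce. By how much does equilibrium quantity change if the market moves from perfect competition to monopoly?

Competitive firms price at marginal cost: P = 5, giving Q = 63.
A monopolist chooses Q where MR = MC. MR = 68 − 2Q; setting this equal to 5 gives Q = 31.5 and P = 36.5.
Change in equilibrium quantity: 31.5 − 63 = −31.5.

Q falls by 31.5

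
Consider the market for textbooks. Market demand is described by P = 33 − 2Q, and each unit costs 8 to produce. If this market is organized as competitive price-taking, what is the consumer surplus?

CS = 156.25

Competitive firms price at marginal cost: P = 8, giving Q = 12.5.
CS = ½·(33 − 8)·12.5 = 156.25.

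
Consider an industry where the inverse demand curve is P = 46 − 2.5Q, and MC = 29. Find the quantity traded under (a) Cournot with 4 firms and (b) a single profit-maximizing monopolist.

Cournot: Q = 5.44; Monopoly: Q = 3.4

In a 4-firm Cournot equilibrium, symmetry and the first-order condition give q = (46 − 29)/(12.5) = 1.36. So Q = 5.44 and P = 32.4.
The monopolist equates marginal revenue to marginal cost: 46 − 5Q = 29, so Q = 3.4. From demand, P = 37.5.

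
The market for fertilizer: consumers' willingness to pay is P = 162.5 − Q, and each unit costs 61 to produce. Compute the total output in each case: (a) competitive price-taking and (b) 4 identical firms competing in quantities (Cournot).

Competition: Q = 101.5; Cournot: Q = 81.2

Perfect competition: P = MC = 61, so 162.5 − Q = 61 and Q = 101.5.
In a 4-firm Cournot equilibrium, symmetry and the first-order condition give q = (162.5 − 61)/(5) = 20.3. So Q = 81.2 and P = 81.3.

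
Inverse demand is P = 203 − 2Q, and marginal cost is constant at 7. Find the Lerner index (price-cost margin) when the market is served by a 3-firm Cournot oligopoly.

In a 3-firm Cournot equilibrium, symmetry and the first-order condition give q = (203 − 7)/(8) = 24.5. So Q = 73.5 and P = 56.
Lerner index = (P − MC)/P = (56 − 7)/56 = 0.875.

Lerner index = 0.875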